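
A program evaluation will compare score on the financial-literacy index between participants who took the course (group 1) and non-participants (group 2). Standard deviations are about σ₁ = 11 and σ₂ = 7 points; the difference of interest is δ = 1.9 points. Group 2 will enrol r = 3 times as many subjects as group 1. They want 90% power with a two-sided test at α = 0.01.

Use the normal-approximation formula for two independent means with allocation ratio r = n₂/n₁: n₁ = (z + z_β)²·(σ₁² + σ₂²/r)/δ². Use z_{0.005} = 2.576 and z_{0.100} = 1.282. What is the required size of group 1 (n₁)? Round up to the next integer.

n₁ = 567

n₁ = (z_{α/2} + z_β)² · (σ₁² + σ₂²/r) / δ²
   = (2.576 + 1.282)² · (11² + 7²/3) / 1.9²
   = 14.8842 · (121 + 16.3333) / 3.61
   = 14.8842 · 137.3333 / 3.61
   = 566.23
Round up → n₁ = 567; n₂ = r·n₁ = 3 × 567 = 1701.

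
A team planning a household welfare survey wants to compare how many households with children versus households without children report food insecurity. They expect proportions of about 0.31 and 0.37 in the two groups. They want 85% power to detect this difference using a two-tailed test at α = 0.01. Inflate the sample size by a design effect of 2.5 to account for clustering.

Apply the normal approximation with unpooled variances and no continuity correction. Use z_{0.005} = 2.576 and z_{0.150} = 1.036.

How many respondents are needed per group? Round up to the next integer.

n = 4050 per group

n = (z_{α/2} + z_β)² · [p₁(1−p₁) + p₂(1−p₂)] / (p₁ − p₂)²
  = (2.576 + 1.036)² · (0.31·0.69 + 0.37·0.63) / (-0.06)²
  = (3.612)² · (0.2139 + 0.2331) / 0.0036
  = 13.0465 · 0.4470 / 0.0036
  = 1619.95
Design effect: 2.5 × 1619.95 = 4049.86.
Round up → n = 4050 per group.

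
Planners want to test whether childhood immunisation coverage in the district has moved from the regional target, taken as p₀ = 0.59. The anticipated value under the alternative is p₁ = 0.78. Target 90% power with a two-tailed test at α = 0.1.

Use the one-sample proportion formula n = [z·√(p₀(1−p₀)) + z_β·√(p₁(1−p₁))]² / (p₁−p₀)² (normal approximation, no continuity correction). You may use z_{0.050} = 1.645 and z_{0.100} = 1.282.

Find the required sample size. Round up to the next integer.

n = 50

n = [z_{α/2}·√(p₀q₀) + z_β·√(p₁q₁)]² / (p₁ − p₀)²
  = [1.645·√(0.59·0.41) + 1.282·√(0.78·0.22)]² / (0.19)²
  = [1.645·0.4918 + 1.282·0.4142]² / 0.0361
  = [1.3401]² / 0.0361
  = 49.75
Round up → n = 50.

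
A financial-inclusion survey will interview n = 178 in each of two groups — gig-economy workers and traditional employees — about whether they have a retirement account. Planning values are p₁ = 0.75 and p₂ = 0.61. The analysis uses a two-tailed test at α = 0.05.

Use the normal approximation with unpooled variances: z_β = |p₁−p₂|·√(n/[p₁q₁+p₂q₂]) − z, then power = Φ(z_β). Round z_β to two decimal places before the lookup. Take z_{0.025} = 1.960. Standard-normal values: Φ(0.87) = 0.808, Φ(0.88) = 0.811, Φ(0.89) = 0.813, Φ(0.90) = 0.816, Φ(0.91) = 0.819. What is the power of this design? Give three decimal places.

z_β = |p₁−p₂|·√(n/[p₁q₁+p₂q₂]) − z_{α/2}
    = 0.14 · √(178/0.4254) − 1.960
    = 0.14 · 20.4556 − 1.960
    = 2.8638 − 1.960 = 0.9038 → 0.90
Power = Φ(0.90) = 0.816.

Power ≈ 0.816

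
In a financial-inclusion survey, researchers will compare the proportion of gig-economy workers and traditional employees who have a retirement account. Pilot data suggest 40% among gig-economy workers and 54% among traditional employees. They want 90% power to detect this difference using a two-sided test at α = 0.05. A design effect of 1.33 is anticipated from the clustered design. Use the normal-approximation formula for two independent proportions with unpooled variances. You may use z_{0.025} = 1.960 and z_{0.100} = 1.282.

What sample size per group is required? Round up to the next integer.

n = (z_{α/2} + z_β)² · [p₁(1−p₁) + p₂(1−p₂)] / (p₁ − p₂)²
  = (1.960 + 1.282)² · (0.40·0.60 + 0.54·0.46) / (-0.14)²
  = (3.242)² · (0.2400 + 0.2484) / 0.0196
  = 10.5106 · 0.4884 / 0.0196
  = 261.91
Design effect: 1.33 × 261.91 = 348.34.
Round up → n = 349 per group.

n = 349 per group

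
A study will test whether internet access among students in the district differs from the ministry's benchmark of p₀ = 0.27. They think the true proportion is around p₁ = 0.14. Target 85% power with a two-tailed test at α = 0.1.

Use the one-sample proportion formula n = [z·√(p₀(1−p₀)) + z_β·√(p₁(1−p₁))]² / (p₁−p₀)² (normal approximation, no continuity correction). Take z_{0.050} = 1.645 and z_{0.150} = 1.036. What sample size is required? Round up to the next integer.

n = [z_{α/2}·√(p₀q₀) + z_β·√(p₁q₁)]² / (p₁ − p₀)²
  = [1.645·√(0.27·0.73) + 1.036·√(0.14·0.86)]² / (-0.13)²
  = [1.645·0.4440 + 1.036·0.3470]² / 0.0169
  = [1.0898]² / 0.0169
  = 70.27
Round up → n = 71.

n = 71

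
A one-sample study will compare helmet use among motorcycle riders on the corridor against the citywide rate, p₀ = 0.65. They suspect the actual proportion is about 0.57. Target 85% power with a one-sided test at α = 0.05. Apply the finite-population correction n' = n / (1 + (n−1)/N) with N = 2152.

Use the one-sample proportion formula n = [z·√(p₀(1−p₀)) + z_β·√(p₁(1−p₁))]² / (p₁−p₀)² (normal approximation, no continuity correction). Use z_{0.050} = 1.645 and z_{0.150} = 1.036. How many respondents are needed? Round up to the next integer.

n = 235

n = [z_α·√(p₀q₀) + z_β·√(p₁q₁)]² / (p₁ − p₀)²
  = [1.645·√(0.65·0.35) + 1.036·√(0.57·0.43)]² / (-0.08)²
  = [1.645·0.4770 + 1.036·0.4951]² / 0.0064
  = [1.2975]² / 0.0064
  = 263.05
Finite-population correction (N = 2152): 263.05 / (1 + (263.05 − 1)/2152) = 234.50.
Round up → n = 235.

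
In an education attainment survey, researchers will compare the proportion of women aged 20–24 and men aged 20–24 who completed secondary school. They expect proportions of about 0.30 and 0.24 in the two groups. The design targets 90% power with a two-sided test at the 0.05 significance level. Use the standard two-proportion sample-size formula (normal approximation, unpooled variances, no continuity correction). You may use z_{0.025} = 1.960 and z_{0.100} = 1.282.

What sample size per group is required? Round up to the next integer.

n = (z_{α/2} + z_β)² · [p₁(1−p₁) + p₂(1−p₂)] / (p₁ − p₂)²
  = (1.960 + 1.282)² · (0.30·0.70 + 0.24·0.76) / (0.06)²
  = (3.242)² · (0.2100 + 0.1824) / 0.0036
  = 10.5106 · 0.3924 / 0.0036
  = 1145.65
Round up → n = 1146 per group.

n = 1146 per group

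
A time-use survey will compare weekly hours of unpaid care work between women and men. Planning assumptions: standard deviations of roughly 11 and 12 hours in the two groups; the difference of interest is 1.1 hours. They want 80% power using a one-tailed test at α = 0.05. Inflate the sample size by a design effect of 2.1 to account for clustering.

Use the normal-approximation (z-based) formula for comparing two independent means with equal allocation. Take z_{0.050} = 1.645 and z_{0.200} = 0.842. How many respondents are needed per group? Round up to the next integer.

n = (z_α + z_β)² · (σ₁² + σ₂²) / δ²
  = (1.645 + 0.842)² · (11² + 12² = 265) / 1.1²
  = 6.1852 · 265 / 1.21
  = 1354.60
Design effect: 2.1 × 1354.60 = 2844.67.
Round up → n = 2845 per group.

n = 2845 per group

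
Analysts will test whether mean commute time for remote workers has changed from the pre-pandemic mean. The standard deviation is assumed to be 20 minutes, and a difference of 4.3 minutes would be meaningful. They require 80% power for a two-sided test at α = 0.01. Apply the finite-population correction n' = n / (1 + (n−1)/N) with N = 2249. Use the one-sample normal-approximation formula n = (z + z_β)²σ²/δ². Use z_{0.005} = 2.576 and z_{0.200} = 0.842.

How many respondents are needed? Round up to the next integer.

n = 228

n = (z_{α/2} + z_β)² · σ² / δ²
  = (2.576 + 0.842)² · 20² / 4.3²
  = 11.6827 · 400 / 18.49
  = 252.74
Finite-population correction (N = 2249): 252.74 / (1 + (252.74 − 1)/2249) = 227.29.
Round up → n = 228.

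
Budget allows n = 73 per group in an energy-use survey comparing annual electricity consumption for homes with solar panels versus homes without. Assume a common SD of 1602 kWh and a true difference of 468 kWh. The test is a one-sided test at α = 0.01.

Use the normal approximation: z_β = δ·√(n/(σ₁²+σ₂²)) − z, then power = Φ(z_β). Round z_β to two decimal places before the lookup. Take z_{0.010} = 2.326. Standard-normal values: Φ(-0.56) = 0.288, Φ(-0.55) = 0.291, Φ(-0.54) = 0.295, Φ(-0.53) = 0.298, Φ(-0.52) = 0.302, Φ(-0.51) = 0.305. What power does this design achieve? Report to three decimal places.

z_β = δ·√(n/(σ₁²+σ₂²)) − z_α
    = 468 · √(73/5132808) − 2.326
    = 468 · 0.00377 − 2.326
    = 1.7649 − 2.326 = -0.5611 → -0.56
Power = Φ(-0.56) = 0.288.

Power ≈ 0.288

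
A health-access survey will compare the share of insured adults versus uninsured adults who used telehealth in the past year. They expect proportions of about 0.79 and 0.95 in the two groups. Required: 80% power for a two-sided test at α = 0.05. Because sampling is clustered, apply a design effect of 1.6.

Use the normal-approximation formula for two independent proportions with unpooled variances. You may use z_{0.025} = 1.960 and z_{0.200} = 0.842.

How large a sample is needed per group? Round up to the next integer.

n = (z_{α/2} + z_β)² · [p₁(1−p₁) + p₂(1−p₂)] / (p₁ − p₂)²
  = (1.960 + 0.842)² · (0.79·0.21 + 0.95·0.05) / (-0.16)²
  = (2.802)² · (0.1659 + 0.0475) / 0.0256
  = 7.8512 · 0.2134 / 0.0256
  = 65.45
Design effect: 1.6 × 65.45 = 104.72.
Round up → n = 105 per group.

n = 105 per group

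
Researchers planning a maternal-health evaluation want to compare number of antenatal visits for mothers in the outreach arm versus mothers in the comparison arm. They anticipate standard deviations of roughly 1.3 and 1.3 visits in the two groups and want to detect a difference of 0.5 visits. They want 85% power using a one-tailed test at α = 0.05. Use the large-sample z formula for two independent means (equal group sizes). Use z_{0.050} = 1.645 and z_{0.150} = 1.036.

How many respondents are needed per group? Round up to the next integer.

n = 98 per group

n = (z_α + z_β)² · (σ₁² + σ₂²) / δ²
  = (1.645 + 1.036)² · (1.3² + 1.3² = 3.38) / 0.5²
  = 7.1878 · 3.38 / 0.25
  = 97.18
Round up → n = 98 per group.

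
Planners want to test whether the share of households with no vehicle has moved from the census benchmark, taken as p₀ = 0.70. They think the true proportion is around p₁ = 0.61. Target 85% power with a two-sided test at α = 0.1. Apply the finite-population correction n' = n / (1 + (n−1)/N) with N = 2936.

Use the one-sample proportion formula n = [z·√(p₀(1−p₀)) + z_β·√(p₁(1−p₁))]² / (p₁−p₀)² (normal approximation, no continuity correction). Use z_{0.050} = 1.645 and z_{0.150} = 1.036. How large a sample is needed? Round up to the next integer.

n = [z_{α/2}·√(p₀q₀) + z_β·√(p₁q₁)]² / (p₁ − p₀)²
  = [1.645·√(0.70·0.30) + 1.036·√(0.61·0.39)]² / (-0.09)²
  = [1.645·0.4583 + 1.036·0.4877]² / 0.0081
  = [1.2591]² / 0.0081
  = 195.73
Finite-population correction (N = 2936): 195.73 / (1 + (195.73 − 1)/2936) = 183.56.
Round up → n = 184.

n = 184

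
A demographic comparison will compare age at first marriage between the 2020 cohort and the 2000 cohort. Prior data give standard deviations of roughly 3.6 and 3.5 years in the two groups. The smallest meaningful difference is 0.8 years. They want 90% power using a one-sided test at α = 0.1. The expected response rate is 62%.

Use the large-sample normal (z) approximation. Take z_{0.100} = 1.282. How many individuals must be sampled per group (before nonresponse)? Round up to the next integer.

n = 418 per group

n = (z_α + z_β)² · (σ₁² + σ₂²) / δ²
  = (1.282 + 1.282)² · (3.6² + 3.5² = 25.21) / 0.8²
  = 6.5741 · 25.21 / 0.64
  = 258.96
Adjust for 62% response: 258.96 / 0.62 = 417.67.
Round up → n = 418 per group.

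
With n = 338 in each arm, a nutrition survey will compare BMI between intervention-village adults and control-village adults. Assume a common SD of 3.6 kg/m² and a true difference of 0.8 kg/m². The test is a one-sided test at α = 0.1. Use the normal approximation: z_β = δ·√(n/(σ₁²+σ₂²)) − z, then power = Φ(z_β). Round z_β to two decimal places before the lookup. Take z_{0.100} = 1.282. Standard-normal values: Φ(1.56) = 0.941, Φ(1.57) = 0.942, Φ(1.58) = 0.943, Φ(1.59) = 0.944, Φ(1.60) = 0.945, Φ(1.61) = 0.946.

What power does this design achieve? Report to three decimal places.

Power ≈ 0.946

z_β = δ·√(n/(σ₁²+σ₂²)) − z_α
    = 0.8 · √(338/25.92) − 1.282
    = 0.8 · 3.61111 − 1.282
    = 2.8889 − 1.282 = 1.6069 → 1.61
Power = Φ(1.61) = 0.946.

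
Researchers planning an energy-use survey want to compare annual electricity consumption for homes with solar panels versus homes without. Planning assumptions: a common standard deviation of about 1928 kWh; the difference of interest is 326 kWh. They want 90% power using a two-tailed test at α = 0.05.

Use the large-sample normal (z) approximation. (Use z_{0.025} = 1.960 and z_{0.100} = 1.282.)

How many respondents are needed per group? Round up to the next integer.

n = 736 per group

n = (z_{α/2} + z_β)² · (σ₁² + σ₂²) / δ²
  = (1.960 + 1.282)² · (2·1928² = 7434368) / 326²
  = 10.5106 · 7434368 / 106276
  = 735.25
Round up → n = 736 per group.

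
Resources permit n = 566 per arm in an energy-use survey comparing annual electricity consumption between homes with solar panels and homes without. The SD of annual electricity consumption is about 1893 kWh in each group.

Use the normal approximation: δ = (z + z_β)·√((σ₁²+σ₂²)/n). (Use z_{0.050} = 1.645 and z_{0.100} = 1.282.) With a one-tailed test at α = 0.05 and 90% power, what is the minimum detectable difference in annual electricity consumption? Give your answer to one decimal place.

Minimum detectable difference ≈ 329.4 kWh

δ = (z_α + z_β) · √((σ₁²+σ₂²)/n)
  = (1.645 + 1.282) · √(7166898/566)
  = 2.927 · √12662.4
  = 2.927 · 112.5272
  = 329.3670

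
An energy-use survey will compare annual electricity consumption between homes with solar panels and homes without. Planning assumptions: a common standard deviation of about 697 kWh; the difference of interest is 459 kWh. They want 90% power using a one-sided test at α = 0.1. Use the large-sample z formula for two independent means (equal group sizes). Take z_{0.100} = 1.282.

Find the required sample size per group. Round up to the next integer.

n = 31 per group

n = (z_α + z_β)² · (σ₁² + σ₂²) / δ²
  = (1.282 + 1.282)² · (2·697² = 971618) / 459²
  = 6.5741 · 971618 / 210681
  = 30.32
Round up → n = 31 per group.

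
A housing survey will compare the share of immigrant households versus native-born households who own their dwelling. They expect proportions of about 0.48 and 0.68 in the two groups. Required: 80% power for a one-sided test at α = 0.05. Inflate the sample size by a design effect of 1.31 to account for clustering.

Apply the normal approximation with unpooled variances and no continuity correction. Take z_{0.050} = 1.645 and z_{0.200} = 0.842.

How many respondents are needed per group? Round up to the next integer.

n = 95 per group

n = (z_α + z_β)² · [p₁(1−p₁) + p₂(1−p₂)] / (p₁ − p₂)²
  = (1.645 + 0.842)² · (0.48·0.52 + 0.68·0.32) / (-0.20)²
  = (2.487)² · (0.2496 + 0.2176) / 0.0400
  = 6.1852 · 0.4672 / 0.0400
  = 72.24
Design effect: 1.31 × 72.24 = 94.64.
Round up → n = 95 per group.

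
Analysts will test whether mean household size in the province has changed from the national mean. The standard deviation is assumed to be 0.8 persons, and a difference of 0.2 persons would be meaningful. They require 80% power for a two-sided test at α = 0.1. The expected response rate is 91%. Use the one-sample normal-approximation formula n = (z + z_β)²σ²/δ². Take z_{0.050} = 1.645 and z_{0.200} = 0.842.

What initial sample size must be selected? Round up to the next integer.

n = (z_{α/2} + z_β)² · σ² / δ²
  = (1.645 + 0.842)² · 0.8² / 0.2²
  = 6.1852 · 0.64 / 0.04
  = 98.96
Adjust for 91% response: 98.96 / 0.91 = 108.75.
Round up → n = 109.

n = 109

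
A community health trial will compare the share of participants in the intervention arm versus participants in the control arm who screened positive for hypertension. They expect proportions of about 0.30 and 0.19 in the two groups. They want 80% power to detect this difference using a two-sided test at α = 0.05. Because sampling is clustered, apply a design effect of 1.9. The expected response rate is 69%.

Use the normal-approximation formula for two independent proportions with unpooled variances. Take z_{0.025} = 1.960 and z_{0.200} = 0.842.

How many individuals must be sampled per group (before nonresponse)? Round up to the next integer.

n = (z_{α/2} + z_β)² · [p₁(1−p₁) + p₂(1−p₂)] / (p₁ − p₂)²
  = (1.960 + 0.842)² · (0.30·0.70 + 0.19·0.81) / (0.11)²
  = (2.802)² · (0.2100 + 0.1539) / 0.0121
  = 7.8512 · 0.3639 / 0.0121
  = 236.12
Design effect: 1.9 × 236.12 = 448.63.
Adjust for 69% response: 448.63 / 0.69 = 650.19.
Round up → n = 651 per group.

n = 651 per group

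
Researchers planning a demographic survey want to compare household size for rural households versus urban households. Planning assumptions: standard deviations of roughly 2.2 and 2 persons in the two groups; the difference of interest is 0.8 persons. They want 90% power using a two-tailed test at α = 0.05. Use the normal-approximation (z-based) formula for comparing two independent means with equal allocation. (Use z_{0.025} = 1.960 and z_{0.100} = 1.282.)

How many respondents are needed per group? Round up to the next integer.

n = (z_{α/2} + z_β)² · (σ₁² + σ₂²) / δ²
  = (1.960 + 1.282)² · (2.2² + 2² = 8.84) / 0.8²
  = 10.5106 · 8.84 / 0.64
  = 145.18
Round up → n = 146 per group.

n = 146 per group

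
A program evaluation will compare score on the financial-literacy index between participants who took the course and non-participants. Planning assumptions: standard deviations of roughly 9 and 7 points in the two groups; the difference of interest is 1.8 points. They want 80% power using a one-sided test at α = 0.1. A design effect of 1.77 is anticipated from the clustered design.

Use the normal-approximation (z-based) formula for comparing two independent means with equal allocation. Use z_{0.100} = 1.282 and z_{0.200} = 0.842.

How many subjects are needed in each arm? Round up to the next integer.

n = (z_α + z_β)² · (σ₁² + σ₂²) / δ²
  = (1.282 + 0.842)² · (9² + 7² = 130) / 1.8²
  = 4.5114 · 130 / 3.24
  = 181.01
Design effect: 1.77 × 181.01 = 320.39.
Round up → n = 321 per group.

n = 321 per group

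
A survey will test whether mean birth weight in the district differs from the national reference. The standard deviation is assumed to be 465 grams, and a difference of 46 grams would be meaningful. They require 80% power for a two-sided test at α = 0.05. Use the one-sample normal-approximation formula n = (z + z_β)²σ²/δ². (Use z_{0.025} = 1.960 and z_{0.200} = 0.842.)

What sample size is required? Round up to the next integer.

n = (z_{α/2} + z_β)² · σ² / δ²
  = (1.960 + 0.842)² · 465² / 46²
  = 7.8512 · 216225 / 2116
  = 802.28
Round up → n = 803.

n = 803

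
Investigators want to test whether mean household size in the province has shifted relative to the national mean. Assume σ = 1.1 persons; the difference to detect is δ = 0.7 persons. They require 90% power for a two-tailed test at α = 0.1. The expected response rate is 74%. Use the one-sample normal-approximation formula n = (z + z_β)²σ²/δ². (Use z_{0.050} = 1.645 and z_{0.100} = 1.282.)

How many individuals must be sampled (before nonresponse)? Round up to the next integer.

n = 29

n = (z_{α/2} + z_β)² · σ² / δ²
  = (1.645 + 1.282)² · 1.1² / 0.7²
  = 8.5673 · 1.21 / 0.49
  = 21.16
Adjust for 74% response: 21.16 / 0.74 = 28.59.
Round up → n = 29.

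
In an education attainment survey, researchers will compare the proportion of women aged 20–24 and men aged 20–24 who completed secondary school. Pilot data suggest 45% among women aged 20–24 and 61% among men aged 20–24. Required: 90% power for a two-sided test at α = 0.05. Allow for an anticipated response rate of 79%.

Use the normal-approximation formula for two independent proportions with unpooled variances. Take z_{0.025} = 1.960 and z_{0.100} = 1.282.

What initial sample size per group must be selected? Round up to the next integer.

n = 253 per group

n = (z_{α/2} + z_β)² · [p₁(1−p₁) + p₂(1−p₂)] / (p₁ − p₂)²
  = (1.960 + 1.282)² · (0.45·0.55 + 0.61·0.39) / (-0.16)²
  = (3.242)² · (0.2475 + 0.2379) / 0.0256
  = 10.5106 · 0.4854 / 0.0256
  = 199.29
Adjust for 79% response: 199.29 / 0.79 = 252.27.
Round up → n = 253 per group.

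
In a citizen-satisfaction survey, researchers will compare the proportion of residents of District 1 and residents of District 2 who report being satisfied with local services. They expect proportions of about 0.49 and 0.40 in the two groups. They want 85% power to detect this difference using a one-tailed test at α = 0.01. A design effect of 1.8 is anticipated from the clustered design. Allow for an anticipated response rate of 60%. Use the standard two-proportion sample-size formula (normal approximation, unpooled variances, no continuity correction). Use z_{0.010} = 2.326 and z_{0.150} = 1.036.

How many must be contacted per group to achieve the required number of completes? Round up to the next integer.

n = (z_α + z_β)² · [p₁(1−p₁) + p₂(1−p₂)] / (p₁ − p₂)²
  = (2.326 + 1.036)² · (0.49·0.51 + 0.40·0.60) / (0.09)²
  = (3.362)² · (0.2499 + 0.2400) / 0.0081
  = 11.3030 · 0.4899 / 0.0081
  = 683.62
Design effect: 1.8 × 683.62 = 1230.52.
Adjust for 60% response: 1230.52 / 0.60 = 2050.87.
Round up → n = 2051 per group.

n = 2051 per group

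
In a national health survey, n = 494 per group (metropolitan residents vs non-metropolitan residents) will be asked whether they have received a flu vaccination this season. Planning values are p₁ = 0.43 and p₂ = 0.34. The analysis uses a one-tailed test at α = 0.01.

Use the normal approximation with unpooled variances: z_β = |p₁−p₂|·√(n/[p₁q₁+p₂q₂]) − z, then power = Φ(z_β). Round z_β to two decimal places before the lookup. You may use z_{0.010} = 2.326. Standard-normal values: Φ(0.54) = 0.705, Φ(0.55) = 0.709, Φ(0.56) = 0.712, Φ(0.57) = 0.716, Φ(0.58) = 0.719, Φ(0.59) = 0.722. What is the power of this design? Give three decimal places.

z_β = |p₁−p₂|·√(n/[p₁q₁+p₂q₂]) − z_α
    = 0.09 · √(494/0.4695) − 2.326
    = 0.09 · 32.4374 − 2.326
    = 2.9194 − 2.326 = 0.5934 → 0.59
Power = Φ(0.59) = 0.722.

Power ≈ 0.722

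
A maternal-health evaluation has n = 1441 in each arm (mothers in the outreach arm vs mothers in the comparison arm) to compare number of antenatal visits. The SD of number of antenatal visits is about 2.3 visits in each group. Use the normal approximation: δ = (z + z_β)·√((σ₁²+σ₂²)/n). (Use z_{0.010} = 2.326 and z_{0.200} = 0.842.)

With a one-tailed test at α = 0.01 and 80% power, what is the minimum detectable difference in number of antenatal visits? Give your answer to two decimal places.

Minimum detectable difference ≈ 0.27 visits

δ = (z_α + z_β) · √((σ₁²+σ₂²)/n)
  = (2.326 + 0.842) · √(10.58/1441)
  = 3.168 · √0.00734
  = 3.168 · 0.0857
  = 0.2715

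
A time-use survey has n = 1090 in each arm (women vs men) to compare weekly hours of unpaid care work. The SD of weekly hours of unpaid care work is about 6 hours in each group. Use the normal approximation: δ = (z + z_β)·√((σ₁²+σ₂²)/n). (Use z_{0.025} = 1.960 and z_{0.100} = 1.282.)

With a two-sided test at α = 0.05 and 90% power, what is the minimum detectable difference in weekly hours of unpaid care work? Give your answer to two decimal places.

δ = (z_{α/2} + z_β) · √((σ₁²+σ₂²)/n)
  = (1.960 + 1.282) · √(72/1090)
  = 3.242 · √0.06606
  = 3.242 · 0.2570
  = 0.8332

Minimum detectable difference ≈ 0.83 hours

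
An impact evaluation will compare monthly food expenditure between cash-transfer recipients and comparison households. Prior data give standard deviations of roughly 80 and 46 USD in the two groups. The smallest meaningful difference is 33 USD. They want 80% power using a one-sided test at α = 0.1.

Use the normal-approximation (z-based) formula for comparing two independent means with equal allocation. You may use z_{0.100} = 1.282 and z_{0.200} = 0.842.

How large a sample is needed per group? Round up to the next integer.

n = (z_α + z_β)² · (σ₁² + σ₂²) / δ²
  = (1.282 + 0.842)² · (80² + 46² = 8516) / 33²
  = 4.5114 · 8516 / 1089
  = 35.28
Round up → n = 36 per group.

n = 36 per group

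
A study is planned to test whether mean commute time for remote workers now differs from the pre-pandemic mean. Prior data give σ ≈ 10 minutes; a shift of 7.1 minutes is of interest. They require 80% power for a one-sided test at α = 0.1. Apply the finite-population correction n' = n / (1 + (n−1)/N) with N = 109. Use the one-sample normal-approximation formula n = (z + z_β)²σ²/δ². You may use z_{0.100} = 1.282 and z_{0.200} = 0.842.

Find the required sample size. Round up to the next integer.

n = 9

n = (z_α + z_β)² · σ² / δ²
  = (1.282 + 0.842)² · 10² / 7.1²
  = 4.5114 · 100 / 50.41
  = 8.95
Finite-population correction (N = 109): 8.95 / (1 + (8.95 − 1)/109) = 8.34.
Round up → n = 9.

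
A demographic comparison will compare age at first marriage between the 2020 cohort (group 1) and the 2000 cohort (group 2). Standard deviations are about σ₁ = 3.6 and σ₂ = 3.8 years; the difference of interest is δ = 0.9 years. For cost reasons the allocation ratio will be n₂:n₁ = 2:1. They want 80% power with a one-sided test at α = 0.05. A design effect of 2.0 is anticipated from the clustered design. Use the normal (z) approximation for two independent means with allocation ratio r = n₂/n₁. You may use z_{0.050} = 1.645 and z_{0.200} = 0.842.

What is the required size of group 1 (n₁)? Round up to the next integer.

n₁ = (z_α + z_β)² · (σ₁² + σ₂²/r) / δ²
   = (1.645 + 0.842)² · (3.6² + 3.8²/2) / 0.9²
   = 6.1852 · (12.96 + 7.22) / 0.81
   = 6.1852 · 20.18 / 0.81
   = 154.09
Design effect: 2.0 × 154.09 = 308.19.
Round up → n₁ = 309; n₂ = r·n₁ = 2 × 309 = 618.

n₁ = 309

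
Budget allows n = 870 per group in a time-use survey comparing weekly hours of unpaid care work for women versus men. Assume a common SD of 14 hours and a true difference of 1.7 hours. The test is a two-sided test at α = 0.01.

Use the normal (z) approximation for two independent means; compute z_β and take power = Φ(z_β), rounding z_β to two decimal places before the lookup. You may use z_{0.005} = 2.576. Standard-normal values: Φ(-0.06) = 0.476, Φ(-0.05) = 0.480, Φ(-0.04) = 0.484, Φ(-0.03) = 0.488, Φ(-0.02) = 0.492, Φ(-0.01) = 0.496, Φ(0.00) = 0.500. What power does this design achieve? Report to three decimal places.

Power ≈ 0.484

z_β = δ·√(n/(σ₁²+σ₂²)) − z_{α/2}
    = 1.7 · √(870/392) − 2.576
    = 1.7 · 1.48976 − 2.576
    = 2.5326 − 2.576 = -0.0434 → -0.04
Power = Φ(-0.04) = 0.484.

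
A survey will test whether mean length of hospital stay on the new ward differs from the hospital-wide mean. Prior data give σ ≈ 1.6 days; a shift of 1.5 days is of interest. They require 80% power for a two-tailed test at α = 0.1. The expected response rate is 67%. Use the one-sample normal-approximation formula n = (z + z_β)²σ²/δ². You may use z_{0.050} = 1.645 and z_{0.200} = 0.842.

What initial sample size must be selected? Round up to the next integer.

n = (z_{α/2} + z_β)² · σ² / δ²
  = (1.645 + 0.842)² · 1.6² / 1.5²
  = 6.1852 · 2.56 / 2.25
  = 7.04
Adjust for 67% response: 7.04 / 0.67 = 10.50.
Round up → n = 11.

n = 11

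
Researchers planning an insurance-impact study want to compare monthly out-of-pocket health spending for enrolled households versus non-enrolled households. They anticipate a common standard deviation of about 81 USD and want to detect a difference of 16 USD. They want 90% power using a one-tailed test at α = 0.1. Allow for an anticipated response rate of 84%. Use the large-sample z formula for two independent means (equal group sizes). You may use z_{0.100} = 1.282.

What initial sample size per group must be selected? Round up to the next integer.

n = (z_α + z_β)² · (σ₁² + σ₂²) / δ²
  = (1.282 + 1.282)² · (2·81² = 13122) / 16²
  = 6.5741 · 13122 / 256
  = 336.97
Adjust for 84% response: 336.97 / 0.84 = 401.16.
Round up → n = 402 per group.

n = 402 per group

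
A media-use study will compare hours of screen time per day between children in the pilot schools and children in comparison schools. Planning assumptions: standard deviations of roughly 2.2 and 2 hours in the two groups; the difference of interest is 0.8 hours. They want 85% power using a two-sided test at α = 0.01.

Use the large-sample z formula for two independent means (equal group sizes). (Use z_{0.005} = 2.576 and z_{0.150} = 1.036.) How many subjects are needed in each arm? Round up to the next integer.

n = 181 per group

n = (z_{α/2} + z_β)² · (σ₁² + σ₂²) / δ²
  = (2.576 + 1.036)² · (2.2² + 2² = 8.84) / 0.8²
  = 13.0465 · 8.84 / 0.64
  = 180.21
Round up → n = 181 per group.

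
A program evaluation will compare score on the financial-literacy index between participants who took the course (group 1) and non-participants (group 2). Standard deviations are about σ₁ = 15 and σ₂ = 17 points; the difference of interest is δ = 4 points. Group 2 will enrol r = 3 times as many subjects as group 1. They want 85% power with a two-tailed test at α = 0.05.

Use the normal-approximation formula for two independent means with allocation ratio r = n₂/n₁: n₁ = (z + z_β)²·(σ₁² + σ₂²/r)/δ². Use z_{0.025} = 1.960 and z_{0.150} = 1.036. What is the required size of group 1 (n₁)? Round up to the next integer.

n₁ = 181

n₁ = (z_{α/2} + z_β)² · (σ₁² + σ₂²/r) / δ²
   = (1.960 + 1.036)² · (15² + 17²/3) / 4²
   = 8.9760 · (225 + 96.3333) / 16
   = 8.9760 · 321.3333 / 16
   = 180.27
Round up → n₁ = 181; n₂ = r·n₁ = 3 × 181 = 543.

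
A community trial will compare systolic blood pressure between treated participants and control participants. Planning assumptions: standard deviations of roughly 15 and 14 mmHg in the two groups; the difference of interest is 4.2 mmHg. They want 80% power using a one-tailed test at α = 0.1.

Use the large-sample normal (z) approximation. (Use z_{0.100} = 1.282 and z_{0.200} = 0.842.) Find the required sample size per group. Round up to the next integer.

n = (z_α + z_β)² · (σ₁² + σ₂²) / δ²
  = (1.282 + 0.842)² · (15² + 14² = 421) / 4.2²
  = 4.5114 · 421 / 17.64
  = 107.67
Round up → n = 108 per group.

n = 108 per group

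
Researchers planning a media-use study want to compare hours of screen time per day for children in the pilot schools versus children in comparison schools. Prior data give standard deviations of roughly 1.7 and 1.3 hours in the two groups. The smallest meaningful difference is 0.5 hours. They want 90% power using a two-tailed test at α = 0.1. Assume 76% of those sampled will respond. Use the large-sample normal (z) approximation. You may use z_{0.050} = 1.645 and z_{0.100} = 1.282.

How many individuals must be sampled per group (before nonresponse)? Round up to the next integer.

n = 207 per group

n = (z_{α/2} + z_β)² · (σ₁² + σ₂²) / δ²
  = (1.645 + 1.282)² · (1.7² + 1.3² = 4.58) / 0.5²
  = 8.5673 · 4.58 / 0.25
  = 156.95
Adjust for 76% response: 156.95 / 0.76 = 206.52.
Round up → n = 207 per group.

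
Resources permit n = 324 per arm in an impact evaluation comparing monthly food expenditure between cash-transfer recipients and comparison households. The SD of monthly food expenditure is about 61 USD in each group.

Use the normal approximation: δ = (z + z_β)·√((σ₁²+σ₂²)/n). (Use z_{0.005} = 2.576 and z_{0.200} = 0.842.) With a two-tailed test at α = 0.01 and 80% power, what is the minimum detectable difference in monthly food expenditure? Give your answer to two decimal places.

Minimum detectable difference ≈ 16.38 USD

δ = (z_{α/2} + z_β) · √((σ₁²+σ₂²)/n)
  = (2.576 + 0.842) · √(7442/324)
  = 3.418 · √22.9691
  = 3.418 · 4.7926
  = 16.3811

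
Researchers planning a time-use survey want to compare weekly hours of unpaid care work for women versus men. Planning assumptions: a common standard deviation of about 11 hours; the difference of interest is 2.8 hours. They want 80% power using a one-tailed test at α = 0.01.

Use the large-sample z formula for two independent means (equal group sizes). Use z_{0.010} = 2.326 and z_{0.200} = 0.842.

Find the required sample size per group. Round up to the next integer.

n = 310 per group

n = (z_α + z_β)² · (σ₁² + σ₂²) / δ²
  = (2.326 + 0.842)² · (2·11² = 242) / 2.8²
  = 10.0362 · 242 / 7.84
  = 309.79
Round up → n = 310 per group.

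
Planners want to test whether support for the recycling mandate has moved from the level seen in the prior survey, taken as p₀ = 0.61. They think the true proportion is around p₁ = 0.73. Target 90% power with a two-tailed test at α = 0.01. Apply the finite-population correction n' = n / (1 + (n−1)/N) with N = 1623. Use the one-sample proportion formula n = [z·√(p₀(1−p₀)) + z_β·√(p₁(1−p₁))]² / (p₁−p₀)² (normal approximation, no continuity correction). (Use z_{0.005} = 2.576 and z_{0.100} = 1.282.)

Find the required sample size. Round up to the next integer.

n = 203

n = [z_{α/2}·√(p₀q₀) + z_β·√(p₁q₁)]² / (p₁ − p₀)²
  = [2.576·√(0.61·0.39) + 1.282·√(0.73·0.27)]² / (0.12)²
  = [2.576·0.4877 + 1.282·0.4440]² / 0.0144
  = [1.8256]² / 0.0144
  = 231.45
Finite-population correction (N = 1623): 231.45 / (1 + (231.45 − 1)/1623) = 202.67.
Round up → n = 203.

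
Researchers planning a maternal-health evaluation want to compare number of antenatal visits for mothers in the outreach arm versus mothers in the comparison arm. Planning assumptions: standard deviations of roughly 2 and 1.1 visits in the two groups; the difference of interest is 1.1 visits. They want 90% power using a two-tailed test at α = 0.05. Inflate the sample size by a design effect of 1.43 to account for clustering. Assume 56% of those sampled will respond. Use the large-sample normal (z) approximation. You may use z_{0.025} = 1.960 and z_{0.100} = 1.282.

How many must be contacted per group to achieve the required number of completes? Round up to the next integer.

n = 116 per group

n = (z_{α/2} + z_β)² · (σ₁² + σ₂²) / δ²
  = (1.960 + 1.282)² · (2² + 1.1² = 5.21) / 1.1²
  = 10.5106 · 5.21 / 1.21
  = 45.26
Design effect: 1.43 × 45.26 = 64.72.
Adjust for 56% response: 64.72 / 0.56 = 115.57.
Round up → n = 116 per group.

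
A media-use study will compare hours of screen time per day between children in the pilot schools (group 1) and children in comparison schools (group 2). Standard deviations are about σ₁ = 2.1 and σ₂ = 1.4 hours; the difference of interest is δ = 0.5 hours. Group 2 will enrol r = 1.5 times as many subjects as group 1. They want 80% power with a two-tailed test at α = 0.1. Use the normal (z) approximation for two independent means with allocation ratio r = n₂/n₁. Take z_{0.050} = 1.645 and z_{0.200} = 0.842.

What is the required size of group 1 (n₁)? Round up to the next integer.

n₁ = (z_{α/2} + z_β)² · (σ₁² + σ₂²/r) / δ²
   = (1.645 + 0.842)² · (2.1² + 1.4²/1.5) / 0.5²
   = 6.1852 · (4.41 + 1.3067) / 0.25
   = 6.1852 · 5.7167 / 0.25
   = 141.43
Round up → n₁ = 142; n₂ = r·n₁ = 1.5 × 142 = 213.

n₁ = 142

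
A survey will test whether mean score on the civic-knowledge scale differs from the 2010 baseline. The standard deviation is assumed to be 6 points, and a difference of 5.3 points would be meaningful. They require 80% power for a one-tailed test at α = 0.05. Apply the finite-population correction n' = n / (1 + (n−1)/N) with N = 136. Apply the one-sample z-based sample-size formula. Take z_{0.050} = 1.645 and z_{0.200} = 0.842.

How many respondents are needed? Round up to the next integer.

n = (z_α + z_β)² · σ² / δ²
  = (1.645 + 0.842)² · 6² / 5.3²
  = 6.1852 · 36 / 28.09
  = 7.93
Finite-population correction (N = 136): 7.93 / (1 + (7.93 − 1)/136) = 7.54.
Round up → n = 8.

n = 8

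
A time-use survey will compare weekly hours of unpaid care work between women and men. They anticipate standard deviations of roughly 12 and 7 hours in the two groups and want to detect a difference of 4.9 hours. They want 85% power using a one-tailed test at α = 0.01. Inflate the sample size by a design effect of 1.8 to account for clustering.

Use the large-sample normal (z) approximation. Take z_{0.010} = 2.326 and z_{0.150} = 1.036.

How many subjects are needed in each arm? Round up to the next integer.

n = (z_α + z_β)² · (σ₁² + σ₂²) / δ²
  = (2.326 + 1.036)² · (12² + 7² = 193) / 4.9²
  = 11.3030 · 193 / 24.01
  = 90.86
Design effect: 1.8 × 90.86 = 163.54.
Round up → n = 164 per group.

n = 164 per group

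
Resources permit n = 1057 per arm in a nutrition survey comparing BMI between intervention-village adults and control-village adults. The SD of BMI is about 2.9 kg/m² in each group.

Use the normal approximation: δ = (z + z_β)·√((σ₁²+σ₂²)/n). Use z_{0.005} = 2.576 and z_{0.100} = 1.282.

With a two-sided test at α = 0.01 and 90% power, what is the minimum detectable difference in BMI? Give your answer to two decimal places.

Minimum detectable difference ≈ 0.49 kg/m²

δ = (z_{α/2} + z_β) · √((σ₁²+σ₂²)/n)
  = (2.576 + 1.282) · √(16.82/1057)
  = 3.858 · √0.01591
  = 3.858 · 0.1261
  = 0.4867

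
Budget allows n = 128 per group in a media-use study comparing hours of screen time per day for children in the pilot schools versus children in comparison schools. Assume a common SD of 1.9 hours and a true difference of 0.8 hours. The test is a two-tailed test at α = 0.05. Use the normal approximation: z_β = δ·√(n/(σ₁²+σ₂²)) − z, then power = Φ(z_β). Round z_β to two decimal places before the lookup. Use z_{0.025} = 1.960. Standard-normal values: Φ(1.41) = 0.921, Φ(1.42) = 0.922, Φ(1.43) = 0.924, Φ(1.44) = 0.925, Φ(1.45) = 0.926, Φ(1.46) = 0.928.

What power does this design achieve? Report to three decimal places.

z_β = δ·√(n/(σ₁²+σ₂²)) − z_{α/2}
    = 0.8 · √(128/7.22) − 1.960
    = 0.8 · 4.21053 − 1.960
    = 3.3684 − 1.960 = 1.4084 → 1.41
Power = Φ(1.41) = 0.921.

Power ≈ 0.921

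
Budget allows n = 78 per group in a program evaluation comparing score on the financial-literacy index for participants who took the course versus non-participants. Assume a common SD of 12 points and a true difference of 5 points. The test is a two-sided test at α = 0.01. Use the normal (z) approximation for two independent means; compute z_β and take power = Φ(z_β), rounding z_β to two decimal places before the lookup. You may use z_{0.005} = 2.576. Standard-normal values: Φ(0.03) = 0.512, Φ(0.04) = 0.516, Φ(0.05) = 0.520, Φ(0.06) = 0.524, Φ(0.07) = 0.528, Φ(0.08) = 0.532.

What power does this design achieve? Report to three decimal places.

Power ≈ 0.512

z_β = δ·√(n/(σ₁²+σ₂²)) − z_{α/2}
    = 5 · √(78/288) − 2.576
    = 5 · 0.52042 − 2.576
    = 2.6021 − 2.576 = 0.0261 → 0.03
Power = Φ(0.03) = 0.512.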